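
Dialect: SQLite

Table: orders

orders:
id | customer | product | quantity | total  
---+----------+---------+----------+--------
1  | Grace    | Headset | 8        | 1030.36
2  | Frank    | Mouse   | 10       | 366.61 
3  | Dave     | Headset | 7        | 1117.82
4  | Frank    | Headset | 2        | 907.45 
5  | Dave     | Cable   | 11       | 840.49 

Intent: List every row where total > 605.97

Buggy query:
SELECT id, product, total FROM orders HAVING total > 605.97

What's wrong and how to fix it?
Bug: This is a non-aggregate query (no GROUP BY, no aggregates), so in SQLite the HAVING clause is invalid here; a row-level condition belongs in WHERE

Fix: Replace HAVING with WHERE since the condition applies to individual rows

Corrected query:
SELECT id, product, total FROM orders WHERE total > 605.97

Result:
id | product | total  
---+---------+--------
1  | Headset | 1030.36
3  | Headset | 1117.82
4  | Headset | 907.45 
5  | Cable   | 840.49 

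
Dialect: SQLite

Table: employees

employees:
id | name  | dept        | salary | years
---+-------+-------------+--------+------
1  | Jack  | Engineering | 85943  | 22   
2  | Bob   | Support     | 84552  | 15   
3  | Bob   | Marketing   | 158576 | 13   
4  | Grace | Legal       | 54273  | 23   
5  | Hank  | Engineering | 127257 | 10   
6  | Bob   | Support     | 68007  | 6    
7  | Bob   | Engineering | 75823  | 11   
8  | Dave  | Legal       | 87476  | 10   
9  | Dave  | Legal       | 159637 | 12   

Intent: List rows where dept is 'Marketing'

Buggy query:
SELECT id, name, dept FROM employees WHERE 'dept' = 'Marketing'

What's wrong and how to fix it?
Bug: Single quotes denote string literals in SQL; the column name is being compared as a constant string

Fix: Remove the quotes around the column name (or use double quotes for an identifier)

Corrected query:
SELECT id, name, dept FROM employees WHERE dept = 'Marketing'

Result:
id | name | dept     
---+------+----------
3  | Bob  | Marketing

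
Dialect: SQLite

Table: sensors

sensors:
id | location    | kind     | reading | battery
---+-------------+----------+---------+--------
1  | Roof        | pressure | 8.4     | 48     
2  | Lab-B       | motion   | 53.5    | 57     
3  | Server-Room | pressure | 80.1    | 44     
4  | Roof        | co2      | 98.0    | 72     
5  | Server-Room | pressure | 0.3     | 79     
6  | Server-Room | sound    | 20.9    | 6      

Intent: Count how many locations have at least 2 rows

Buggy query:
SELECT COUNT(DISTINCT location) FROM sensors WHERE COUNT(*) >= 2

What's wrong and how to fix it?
Bug: COUNT(*) cannot appear in WHERE; the per-group count doesn't exist yet

Fix: Use a subquery that GROUPs and filters with HAVING, then count its rows

Corrected query:
SELECT COUNT(*) FROM (SELECT location FROM sensors GROUP BY location HAVING COUNT(*) >= 2)

Result:
COUNT(*)
--------
2       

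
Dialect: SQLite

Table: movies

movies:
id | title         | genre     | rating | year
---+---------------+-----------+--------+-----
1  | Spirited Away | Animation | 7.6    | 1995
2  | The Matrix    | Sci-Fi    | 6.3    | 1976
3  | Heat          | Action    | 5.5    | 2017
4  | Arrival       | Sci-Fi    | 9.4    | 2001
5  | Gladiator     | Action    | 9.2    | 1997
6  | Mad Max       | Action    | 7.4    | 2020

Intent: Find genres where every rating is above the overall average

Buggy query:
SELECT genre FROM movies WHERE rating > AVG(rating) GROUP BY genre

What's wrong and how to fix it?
Bug: WHERE evaluates per row before aggregation, so AVG() is unavailable

Fix: Compute the overall average in a scalar subquery and compare each group's MIN against it in HAVING

Corrected query:
SELECT genre FROM movies GROUP BY genre HAVING MIN(rating) > (SELECT AVG(rating) FROM movies)

Result:
genre    
---------
Animation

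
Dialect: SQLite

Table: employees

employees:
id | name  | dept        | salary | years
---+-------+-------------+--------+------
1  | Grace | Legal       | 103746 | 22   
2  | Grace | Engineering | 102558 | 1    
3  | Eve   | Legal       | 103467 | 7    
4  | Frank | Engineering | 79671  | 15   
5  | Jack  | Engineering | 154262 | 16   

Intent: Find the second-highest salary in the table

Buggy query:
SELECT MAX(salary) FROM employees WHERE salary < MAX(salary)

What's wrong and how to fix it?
Bug: The inner MAX is an aggregate inside WHERE, which is not allowed

Fix: Put the inner MAX in a scalar subquery

Corrected query:
SELECT MAX(salary) FROM employees WHERE salary < (SELECT MAX(salary) FROM employees)

Result:
MAX(salary)
-----------
103746     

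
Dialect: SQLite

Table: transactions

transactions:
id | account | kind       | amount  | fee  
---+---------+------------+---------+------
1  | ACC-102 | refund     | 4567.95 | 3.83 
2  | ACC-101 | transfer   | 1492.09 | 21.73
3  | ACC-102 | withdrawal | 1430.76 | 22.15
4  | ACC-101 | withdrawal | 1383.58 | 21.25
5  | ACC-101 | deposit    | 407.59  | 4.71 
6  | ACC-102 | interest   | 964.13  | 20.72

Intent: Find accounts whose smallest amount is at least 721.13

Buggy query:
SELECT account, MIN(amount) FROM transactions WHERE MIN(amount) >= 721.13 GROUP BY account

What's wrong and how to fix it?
Bug: Aggregates like MIN are computed per group after WHERE runs

Fix: Use HAVING for the per-group MIN condition

Corrected query:
SELECT account, MIN(amount) FROM transactions GROUP BY account HAVING MIN(amount) >= 721.13

Result:
account | MIN(amount)
--------+------------
ACC-102 | 964.13     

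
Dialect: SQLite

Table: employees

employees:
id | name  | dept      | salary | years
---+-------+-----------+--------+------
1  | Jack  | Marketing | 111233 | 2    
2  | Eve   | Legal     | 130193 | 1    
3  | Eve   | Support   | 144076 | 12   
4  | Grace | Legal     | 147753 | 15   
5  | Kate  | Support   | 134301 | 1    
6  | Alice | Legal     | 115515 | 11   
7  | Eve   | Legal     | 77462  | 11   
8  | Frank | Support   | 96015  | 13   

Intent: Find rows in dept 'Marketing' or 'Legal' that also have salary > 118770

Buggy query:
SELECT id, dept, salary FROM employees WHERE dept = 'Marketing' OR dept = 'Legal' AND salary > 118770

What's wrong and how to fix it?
Bug: Without parentheses, AND is evaluated before OR, so the salary filter only applies to the 'Legal' branch

Fix: Add parentheses around the OR so the AND applies to both alternatives

Corrected query:
SELECT id, dept, salary FROM employees WHERE (dept = 'Marketing' OR dept = 'Legal') AND salary > 118770

Result:
id | dept  | salary
---+-------+-------
2  | Legal | 130193
4  | Legal | 147753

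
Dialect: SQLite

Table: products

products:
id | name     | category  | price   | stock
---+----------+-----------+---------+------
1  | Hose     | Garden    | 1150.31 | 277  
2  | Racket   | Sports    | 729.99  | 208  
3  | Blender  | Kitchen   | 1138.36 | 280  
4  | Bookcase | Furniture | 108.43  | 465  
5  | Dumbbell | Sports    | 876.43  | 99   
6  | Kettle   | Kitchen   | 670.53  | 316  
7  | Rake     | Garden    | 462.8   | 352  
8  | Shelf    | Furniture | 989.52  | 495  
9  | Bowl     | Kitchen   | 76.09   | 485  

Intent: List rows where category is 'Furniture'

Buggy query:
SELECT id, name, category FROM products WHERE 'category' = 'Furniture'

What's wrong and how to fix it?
Bug: Single quotes denote string literals in SQL; the column name is being compared as a constant string

Fix: Reference the column as category without single quotes

Corrected query:
SELECT id, name, category FROM products WHERE category = 'Furniture'

Result:
id | name     | category 
---+----------+----------
4  | Bookcase | Furniture
8  | Shelf    | Furniture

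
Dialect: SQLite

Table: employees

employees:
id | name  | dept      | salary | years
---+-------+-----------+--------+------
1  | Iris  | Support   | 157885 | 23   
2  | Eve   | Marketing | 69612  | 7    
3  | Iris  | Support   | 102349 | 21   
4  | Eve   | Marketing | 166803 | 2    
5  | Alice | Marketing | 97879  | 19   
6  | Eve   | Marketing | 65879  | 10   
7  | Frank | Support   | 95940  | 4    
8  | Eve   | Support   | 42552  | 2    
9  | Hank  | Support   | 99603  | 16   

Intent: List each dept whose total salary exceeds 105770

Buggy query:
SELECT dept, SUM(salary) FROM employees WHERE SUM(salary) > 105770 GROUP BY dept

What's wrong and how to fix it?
Bug: Aggregate functions cannot appear in a WHERE clause

Fix: Use HAVING (which filters groups after aggregation) instead of WHERE

Corrected query:
SELECT dept, SUM(salary) FROM employees GROUP BY dept HAVING SUM(salary) > 105770

Result:
dept      | SUM(salary)
----------+------------
Marketing | 400173     
Support   | 498329     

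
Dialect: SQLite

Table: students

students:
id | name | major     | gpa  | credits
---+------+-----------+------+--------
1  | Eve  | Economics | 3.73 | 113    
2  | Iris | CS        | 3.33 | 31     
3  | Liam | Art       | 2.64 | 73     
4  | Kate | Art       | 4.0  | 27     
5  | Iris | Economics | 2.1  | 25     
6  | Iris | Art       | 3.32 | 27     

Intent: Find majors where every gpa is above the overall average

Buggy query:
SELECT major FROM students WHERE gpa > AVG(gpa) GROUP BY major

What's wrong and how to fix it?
Bug: WHERE evaluates per row before aggregation, so AVG() is unavailable

Fix: Compute the overall average in a scalar subquery and compare each group's MIN against it in HAVING

Corrected query:
SELECT major FROM students GROUP BY major HAVING MIN(gpa) > (SELECT AVG(gpa) FROM students)

Result:
major
-----
CS   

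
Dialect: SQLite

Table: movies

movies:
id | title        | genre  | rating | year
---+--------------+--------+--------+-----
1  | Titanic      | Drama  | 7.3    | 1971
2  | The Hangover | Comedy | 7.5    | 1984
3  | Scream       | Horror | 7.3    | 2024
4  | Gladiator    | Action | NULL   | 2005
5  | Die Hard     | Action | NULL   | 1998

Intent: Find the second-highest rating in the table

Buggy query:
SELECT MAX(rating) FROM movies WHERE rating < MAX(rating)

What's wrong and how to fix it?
Bug: The inner MAX is an aggregate inside WHERE, which is not allowed

Fix: Put the inner MAX in a scalar subquery

Corrected query:
SELECT MAX(rating) FROM movies WHERE rating < (SELECT MAX(rating) FROM movies)

Result:
MAX(rating)
-----------
7.3        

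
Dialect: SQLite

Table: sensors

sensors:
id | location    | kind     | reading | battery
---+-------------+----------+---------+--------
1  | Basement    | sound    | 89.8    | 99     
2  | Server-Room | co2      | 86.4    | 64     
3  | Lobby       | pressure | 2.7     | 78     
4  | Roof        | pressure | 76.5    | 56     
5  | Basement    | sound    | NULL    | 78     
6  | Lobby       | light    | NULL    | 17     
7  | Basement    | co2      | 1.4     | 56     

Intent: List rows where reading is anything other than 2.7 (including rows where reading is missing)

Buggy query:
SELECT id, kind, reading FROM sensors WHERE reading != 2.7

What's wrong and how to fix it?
Bug: Inequality against NULL is unknown, not true; rows with NULL are dropped

Fix: Add an explicit OR reading IS NULL to include the missing-value rows

Corrected query:
SELECT id, kind, reading FROM sensors WHERE reading != 2.7 OR reading IS NULL

Result:
id | kind     | reading
---+----------+--------
1  | sound    | 89.8   
2  | co2      | 86.4   
4  | pressure | 76.5   
5  | sound    | NULL   
6  | light    | NULL   
7  | co2      | 1.4    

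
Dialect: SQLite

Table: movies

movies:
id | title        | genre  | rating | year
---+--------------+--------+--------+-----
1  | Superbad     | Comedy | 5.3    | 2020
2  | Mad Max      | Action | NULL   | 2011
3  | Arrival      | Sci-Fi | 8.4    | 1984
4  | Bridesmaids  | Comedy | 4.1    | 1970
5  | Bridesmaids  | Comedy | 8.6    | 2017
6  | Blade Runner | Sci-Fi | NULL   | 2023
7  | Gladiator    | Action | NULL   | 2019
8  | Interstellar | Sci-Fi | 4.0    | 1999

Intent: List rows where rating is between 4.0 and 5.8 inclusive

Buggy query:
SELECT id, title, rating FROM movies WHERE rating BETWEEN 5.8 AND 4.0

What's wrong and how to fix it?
Bug: BETWEEN expects the lower bound first; with 5.8 AND 4.0 the range is empty

Fix: Swap the bounds so the smaller value comes first

Corrected query:
SELECT id, title, rating FROM movies WHERE rating BETWEEN 4.0 AND 5.8

Result:
id | title        | rating
---+--------------+-------
1  | Superbad     | 5.3   
4  | Bridesmaids  | 4.1   
8  | Interstellar | 4     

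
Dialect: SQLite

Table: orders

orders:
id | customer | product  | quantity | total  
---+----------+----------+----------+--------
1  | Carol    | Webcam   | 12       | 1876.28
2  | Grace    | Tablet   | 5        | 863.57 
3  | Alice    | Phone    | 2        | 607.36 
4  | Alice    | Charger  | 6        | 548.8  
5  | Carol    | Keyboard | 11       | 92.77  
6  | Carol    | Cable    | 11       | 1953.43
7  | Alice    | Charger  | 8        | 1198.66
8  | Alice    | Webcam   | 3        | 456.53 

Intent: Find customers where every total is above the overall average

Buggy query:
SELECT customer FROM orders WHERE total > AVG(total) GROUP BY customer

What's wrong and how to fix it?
Bug: AVG() is an aggregate; it can't sit directly in WHERE

Fix: Use a subquery for AVG and a HAVING MIN(...) filter so the condition holds for every row in the group

Corrected query:
SELECT customer FROM orders GROUP BY customer HAVING MIN(total) > (SELECT AVG(total) FROM orders)

Result:
(no rows)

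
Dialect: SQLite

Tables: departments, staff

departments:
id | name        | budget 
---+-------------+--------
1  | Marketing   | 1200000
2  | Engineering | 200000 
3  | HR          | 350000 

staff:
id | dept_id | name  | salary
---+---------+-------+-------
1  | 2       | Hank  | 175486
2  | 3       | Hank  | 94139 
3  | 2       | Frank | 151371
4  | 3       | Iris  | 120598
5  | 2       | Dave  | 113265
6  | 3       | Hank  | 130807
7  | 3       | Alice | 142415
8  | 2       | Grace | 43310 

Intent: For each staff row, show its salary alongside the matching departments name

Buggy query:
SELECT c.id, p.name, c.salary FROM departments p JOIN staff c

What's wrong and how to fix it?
Bug: Missing join condition: each staff row is matched to all departments rows instead of just its own

Fix: Specify the join condition linking the foreign key to the parent id

Corrected query:
SELECT c.id, p.name, c.salary FROM departments p JOIN staff c ON c.dept_id = p.id

Result:
id | name        | salary
---+-------------+-------
1  | Engineering | 175486
2  | HR          | 94139 
3  | Engineering | 151371
4  | HR          | 120598
5  | Engineering | 113265
6  | HR          | 130807
7  | HR          | 142415
8  | Engineering | 43310 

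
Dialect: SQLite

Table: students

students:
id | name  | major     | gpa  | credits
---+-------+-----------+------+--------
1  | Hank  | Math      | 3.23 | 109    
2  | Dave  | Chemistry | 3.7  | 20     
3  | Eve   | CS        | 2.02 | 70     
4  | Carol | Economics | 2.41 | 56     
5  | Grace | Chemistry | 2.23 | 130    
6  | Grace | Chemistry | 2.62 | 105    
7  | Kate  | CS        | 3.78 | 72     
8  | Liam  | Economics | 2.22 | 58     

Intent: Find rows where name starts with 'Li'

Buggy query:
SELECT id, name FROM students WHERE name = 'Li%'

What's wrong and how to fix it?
Bug: Wildcards only work with LIKE; '=' treats '%' as a literal character

Fix: Replace '=' with LIKE so 'Li%' is treated as a pattern

Corrected query:
SELECT id, name FROM students WHERE name LIKE 'Li%'

Result:
id | name
---+-----
8  | Liam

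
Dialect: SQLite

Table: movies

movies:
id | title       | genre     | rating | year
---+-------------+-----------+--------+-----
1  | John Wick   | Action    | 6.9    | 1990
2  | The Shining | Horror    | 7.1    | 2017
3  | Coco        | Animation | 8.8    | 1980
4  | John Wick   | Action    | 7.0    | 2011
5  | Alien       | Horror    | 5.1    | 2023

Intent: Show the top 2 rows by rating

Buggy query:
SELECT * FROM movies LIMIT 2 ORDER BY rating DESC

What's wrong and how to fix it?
Bug: LIMIT must come after ORDER BY

Fix: Swap the clauses: ORDER BY first, then LIMIT

Corrected query:
SELECT * FROM movies ORDER BY rating DESC LIMIT 2

Result:
id | title       | genre     | rating | year
---+-------------+-----------+--------+-----
3  | Coco        | Animation | 8.8    | 1980
2  | The Shining | Horror    | 7.1    | 2017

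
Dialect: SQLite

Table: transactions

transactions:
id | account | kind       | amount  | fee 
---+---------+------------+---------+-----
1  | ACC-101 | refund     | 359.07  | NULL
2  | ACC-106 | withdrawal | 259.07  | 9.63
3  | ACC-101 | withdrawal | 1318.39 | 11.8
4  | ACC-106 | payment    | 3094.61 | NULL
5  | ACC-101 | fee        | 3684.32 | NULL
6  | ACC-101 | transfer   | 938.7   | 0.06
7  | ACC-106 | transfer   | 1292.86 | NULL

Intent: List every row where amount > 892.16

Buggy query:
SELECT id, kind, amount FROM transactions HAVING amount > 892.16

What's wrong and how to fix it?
Bug: This is a non-aggregate query (no GROUP BY, no aggregates), so in SQLite the HAVING clause is invalid here; a row-level condition belongs in WHERE

Fix: Replace HAVING with WHERE since the condition applies to individual rows

Corrected query:
SELECT id, kind, amount FROM transactions WHERE amount > 892.16

Result:
id | kind       | amount 
---+------------+--------
3  | withdrawal | 1318.39
4  | payment    | 3094.61
5  | fee        | 3684.32
6  | transfer   | 938.7  
7  | transfer   | 1292.86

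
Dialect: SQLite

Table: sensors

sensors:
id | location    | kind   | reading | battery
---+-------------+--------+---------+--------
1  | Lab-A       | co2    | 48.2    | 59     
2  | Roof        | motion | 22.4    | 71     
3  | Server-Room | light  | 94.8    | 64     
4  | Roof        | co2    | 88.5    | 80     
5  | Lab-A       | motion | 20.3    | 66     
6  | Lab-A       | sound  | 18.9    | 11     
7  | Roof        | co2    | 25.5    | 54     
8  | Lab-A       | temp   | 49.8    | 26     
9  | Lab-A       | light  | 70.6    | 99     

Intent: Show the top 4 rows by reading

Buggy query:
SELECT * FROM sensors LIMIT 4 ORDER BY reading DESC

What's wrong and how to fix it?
Bug: LIMIT must come after ORDER BY

Fix: Swap the clauses: ORDER BY first, then LIMIT

Corrected query:
SELECT * FROM sensors ORDER BY reading DESC LIMIT 4

Result:
id | location    | kind  | reading | battery
---+-------------+-------+---------+--------
3  | Server-Room | light | 94.8    | 64     
4  | Roof        | co2   | 88.5    | 80     
9  | Lab-A       | light | 70.6    | 99     
8  | Lab-A       | temp  | 49.8    | 26     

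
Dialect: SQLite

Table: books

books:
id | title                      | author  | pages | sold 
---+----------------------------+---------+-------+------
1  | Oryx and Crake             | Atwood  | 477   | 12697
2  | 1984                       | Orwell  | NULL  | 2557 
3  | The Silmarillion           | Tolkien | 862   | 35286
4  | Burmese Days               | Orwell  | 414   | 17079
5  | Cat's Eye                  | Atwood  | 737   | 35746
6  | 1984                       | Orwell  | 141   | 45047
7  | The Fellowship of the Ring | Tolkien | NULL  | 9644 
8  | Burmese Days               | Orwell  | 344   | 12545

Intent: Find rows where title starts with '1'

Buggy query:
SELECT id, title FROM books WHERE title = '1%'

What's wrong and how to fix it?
Bug: Wildcards only work with LIKE; '=' treats '%' as a literal character

Fix: Use LIKE for wildcard pattern matching

Corrected query:
SELECT id, title FROM books WHERE title LIKE '1%'

Result:
id | title
---+------
2  | 1984 
6  | 1984 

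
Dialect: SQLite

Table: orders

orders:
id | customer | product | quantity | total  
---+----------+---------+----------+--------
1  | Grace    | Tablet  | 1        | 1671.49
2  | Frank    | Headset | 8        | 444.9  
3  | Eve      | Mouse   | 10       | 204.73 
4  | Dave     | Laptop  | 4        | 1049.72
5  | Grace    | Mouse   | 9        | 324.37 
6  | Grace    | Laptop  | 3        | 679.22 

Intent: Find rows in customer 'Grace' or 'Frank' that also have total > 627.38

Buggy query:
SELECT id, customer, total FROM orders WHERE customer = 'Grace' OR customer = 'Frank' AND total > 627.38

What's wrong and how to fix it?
Bug: AND binds tighter than OR, so this parses as customer = 'Grace' OR (customer = 'Frank' AND total > 627.38)

Fix: Group the OR with parentheses (or use IN), then AND the threshold

Corrected query:
SELECT id, customer, total FROM orders WHERE (customer = 'Grace' OR customer = 'Frank') AND total > 627.38

Result:
id | customer | total  
---+----------+--------
1  | Grace    | 1671.49
6  | Grace    | 679.22 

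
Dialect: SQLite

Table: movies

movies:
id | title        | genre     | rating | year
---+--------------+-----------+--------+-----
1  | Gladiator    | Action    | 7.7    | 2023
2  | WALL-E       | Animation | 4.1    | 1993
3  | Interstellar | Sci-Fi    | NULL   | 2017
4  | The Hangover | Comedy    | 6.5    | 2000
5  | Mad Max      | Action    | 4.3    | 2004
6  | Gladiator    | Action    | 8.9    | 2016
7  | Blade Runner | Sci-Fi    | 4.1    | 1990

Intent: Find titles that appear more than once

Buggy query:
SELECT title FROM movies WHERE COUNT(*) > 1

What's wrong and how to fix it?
Bug: COUNT(*) is an aggregate and cannot be used in WHERE

Fix: Group first, then use HAVING for the count condition

Corrected query:
SELECT title FROM movies GROUP BY title HAVING COUNT(*) > 1

Result:
title    
---------
Gladiator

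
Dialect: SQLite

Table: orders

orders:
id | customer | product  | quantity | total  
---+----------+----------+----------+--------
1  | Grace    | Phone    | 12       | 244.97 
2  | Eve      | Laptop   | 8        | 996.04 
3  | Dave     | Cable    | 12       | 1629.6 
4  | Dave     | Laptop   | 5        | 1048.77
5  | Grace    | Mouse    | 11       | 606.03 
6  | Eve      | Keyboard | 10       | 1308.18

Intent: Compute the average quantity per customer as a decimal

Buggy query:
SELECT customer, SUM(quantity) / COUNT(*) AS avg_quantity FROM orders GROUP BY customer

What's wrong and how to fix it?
Bug: SUM(quantity) and COUNT(*) are both integers; the division truncates the fractional part

Fix: Cast one side to REAL so the division keeps the fractional part

Corrected query:
SELECT customer, SUM(quantity) * 1.0 / COUNT(*) AS avg_quantity FROM orders GROUP BY customer

Result:
customer | avg_quantity
---------+-------------
Dave     | 8.5         
Eve      | 9           
Grace    | 11.5        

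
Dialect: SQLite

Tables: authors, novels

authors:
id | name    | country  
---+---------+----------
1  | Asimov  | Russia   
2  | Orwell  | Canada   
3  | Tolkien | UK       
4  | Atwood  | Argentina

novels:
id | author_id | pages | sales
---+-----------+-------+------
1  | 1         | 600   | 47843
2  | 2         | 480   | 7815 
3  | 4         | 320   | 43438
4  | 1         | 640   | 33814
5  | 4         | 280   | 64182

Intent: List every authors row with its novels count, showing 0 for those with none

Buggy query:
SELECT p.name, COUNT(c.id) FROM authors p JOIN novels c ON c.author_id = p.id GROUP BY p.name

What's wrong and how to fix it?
Bug: INNER JOIN drops authors rows that have no matching novels rows

Fix: Use LEFT JOIN so parents without children still appear (COUNT(c.id) gives 0)

Corrected query:
SELECT p.name, COUNT(c.id) FROM authors p LEFT JOIN novels c ON c.author_id = p.id GROUP BY p.name

Result:
name    | COUNT(c.id)
--------+------------
Asimov  | 2          
Atwood  | 2          
Orwell  | 1          
Tolkien | 0          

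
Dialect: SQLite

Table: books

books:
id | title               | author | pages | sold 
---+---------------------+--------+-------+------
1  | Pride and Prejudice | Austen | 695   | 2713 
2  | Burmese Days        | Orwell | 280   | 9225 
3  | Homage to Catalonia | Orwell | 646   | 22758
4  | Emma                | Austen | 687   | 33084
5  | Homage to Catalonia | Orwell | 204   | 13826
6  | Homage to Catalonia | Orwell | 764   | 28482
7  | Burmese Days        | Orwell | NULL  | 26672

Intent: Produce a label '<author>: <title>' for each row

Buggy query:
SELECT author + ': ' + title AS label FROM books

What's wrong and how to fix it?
Bug: '+' is numeric addition; on text columns SQLite converts them to 0 instead of concatenating

Fix: Use the || operator for string concatenation

Corrected query:
SELECT author || ': ' || title AS label FROM books

Result:
label                      
---------------------------
Austen: Pride and Prejudice
Orwell: Burmese Days       
Orwell: Homage to Catalonia
Austen: Emma               
Orwell: Homage to Catalonia
Orwell: Homage to Catalonia
Orwell: Burmese Days       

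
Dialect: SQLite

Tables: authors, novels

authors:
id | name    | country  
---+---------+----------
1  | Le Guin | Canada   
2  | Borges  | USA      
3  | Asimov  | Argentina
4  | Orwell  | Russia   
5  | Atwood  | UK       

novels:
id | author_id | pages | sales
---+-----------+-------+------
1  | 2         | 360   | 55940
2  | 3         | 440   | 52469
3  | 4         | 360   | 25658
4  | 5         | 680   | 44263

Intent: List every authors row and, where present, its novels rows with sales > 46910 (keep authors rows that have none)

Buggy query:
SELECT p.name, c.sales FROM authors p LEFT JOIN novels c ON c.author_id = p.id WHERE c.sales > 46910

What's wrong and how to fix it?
Bug: A WHERE condition on the right-hand table after LEFT JOIN drops unmatched parents

Fix: Move the right-table condition into the ON clause so unmatched parents are kept

Corrected query:
SELECT p.name, c.sales FROM authors p LEFT JOIN novels c ON c.author_id = p.id AND c.sales > 46910

Result:
name    | sales
--------+------
Le Guin | NULL 
Borges  | 55940
Asimov  | 52469
Orwell  | NULL 
Atwood  | NULL 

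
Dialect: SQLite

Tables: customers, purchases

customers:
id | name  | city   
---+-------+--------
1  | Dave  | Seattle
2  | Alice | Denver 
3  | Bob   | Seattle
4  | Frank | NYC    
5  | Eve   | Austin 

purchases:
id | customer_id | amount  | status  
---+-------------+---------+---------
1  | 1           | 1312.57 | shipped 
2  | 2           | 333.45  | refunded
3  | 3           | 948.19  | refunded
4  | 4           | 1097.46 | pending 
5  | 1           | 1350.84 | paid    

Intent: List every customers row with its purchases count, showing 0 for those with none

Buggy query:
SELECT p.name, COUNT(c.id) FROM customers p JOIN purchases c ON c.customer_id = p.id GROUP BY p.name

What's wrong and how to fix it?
Bug: An inner join excludes parents with zero children

Fix: Use LEFT JOIN so parents without children still appear (COUNT(c.id) gives 0)

Corrected query:
SELECT p.name, COUNT(c.id) FROM customers p LEFT JOIN purchases c ON c.customer_id = p.id GROUP BY p.name

Result:
name  | COUNT(c.id)
------+------------
Alice | 1          
Bob   | 1          
Dave  | 2          
Eve   | 0          
Frank | 1          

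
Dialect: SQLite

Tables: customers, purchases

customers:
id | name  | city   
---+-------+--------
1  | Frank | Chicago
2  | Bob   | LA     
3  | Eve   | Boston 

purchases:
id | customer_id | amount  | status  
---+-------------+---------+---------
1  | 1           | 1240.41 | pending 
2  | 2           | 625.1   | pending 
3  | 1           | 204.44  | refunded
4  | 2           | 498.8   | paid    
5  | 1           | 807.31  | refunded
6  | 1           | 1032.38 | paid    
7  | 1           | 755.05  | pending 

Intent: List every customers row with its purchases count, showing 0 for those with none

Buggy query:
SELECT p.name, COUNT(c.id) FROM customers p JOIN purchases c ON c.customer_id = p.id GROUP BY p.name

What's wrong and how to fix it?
Bug: An inner join excludes parents with zero children

Fix: Switch to LEFT JOIN to retain unmatched parent rows

Corrected query:
SELECT p.name, COUNT(c.id) FROM customers p LEFT JOIN purchases c ON c.customer_id = p.id GROUP BY p.name

Result:
name  | COUNT(c.id)
------+------------
Bob   | 2          
Eve   | 0          
Frank | 5          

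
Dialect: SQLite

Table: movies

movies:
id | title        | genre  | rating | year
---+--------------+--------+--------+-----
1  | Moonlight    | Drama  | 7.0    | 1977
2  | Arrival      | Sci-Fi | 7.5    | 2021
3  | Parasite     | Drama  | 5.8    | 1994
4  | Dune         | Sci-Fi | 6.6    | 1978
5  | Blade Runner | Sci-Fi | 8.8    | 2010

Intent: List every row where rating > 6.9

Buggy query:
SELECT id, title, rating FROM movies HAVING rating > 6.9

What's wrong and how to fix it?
Bug: HAVING filters the output of aggregation, but this query has no GROUP BY and no aggregate functions, so SQLite rejects it (HAVING clause on a non-aggregate query); the condition here is per row

Fix: Use WHERE for row-level filtering

Corrected query:
SELECT id, title, rating FROM movies WHERE rating > 6.9

Result:
id | title        | rating
---+--------------+-------
1  | Moonlight    | 7     
2  | Arrival      | 7.5   
5  | Blade Runner | 8.8   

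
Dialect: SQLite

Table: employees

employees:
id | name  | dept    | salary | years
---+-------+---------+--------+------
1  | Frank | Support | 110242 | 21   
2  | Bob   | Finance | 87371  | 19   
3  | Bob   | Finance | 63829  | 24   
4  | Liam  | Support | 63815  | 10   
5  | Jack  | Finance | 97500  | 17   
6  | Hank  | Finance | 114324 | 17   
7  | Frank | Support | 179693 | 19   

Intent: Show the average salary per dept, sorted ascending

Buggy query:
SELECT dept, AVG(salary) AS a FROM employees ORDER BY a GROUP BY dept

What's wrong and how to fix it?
Bug: GROUP BY must precede ORDER BY

Fix: Move ORDER BY to the end, after GROUP BY

Corrected query:
SELECT dept, AVG(salary) AS a FROM employees GROUP BY dept ORDER BY a

Result:
dept    | a            
--------+--------------
Finance | 90756        
Support | 117916.666667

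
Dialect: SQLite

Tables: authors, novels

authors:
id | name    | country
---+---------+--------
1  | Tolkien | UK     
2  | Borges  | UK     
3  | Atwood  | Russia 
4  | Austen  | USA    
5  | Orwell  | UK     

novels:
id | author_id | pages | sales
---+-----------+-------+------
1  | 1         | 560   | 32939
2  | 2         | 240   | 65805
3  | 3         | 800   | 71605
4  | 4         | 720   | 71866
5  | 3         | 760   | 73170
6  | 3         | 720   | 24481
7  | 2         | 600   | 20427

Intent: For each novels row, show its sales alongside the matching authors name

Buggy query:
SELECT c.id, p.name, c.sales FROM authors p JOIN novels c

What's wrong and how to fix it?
Bug: JOIN with no ON clause produces a cartesian product; every novels row pairs with every authors row

Fix: Add ON c.author_id = p.id to the JOIN

Corrected query:
SELECT c.id, p.name, c.sales FROM authors p JOIN novels c ON c.author_id = p.id

Result:
id | name    | sales
---+---------+------
1  | Tolkien | 32939
2  | Borges  | 65805
3  | Atwood  | 71605
4  | Austen  | 71866
5  | Atwood  | 73170
6  | Atwood  | 24481
7  | Borges  | 20427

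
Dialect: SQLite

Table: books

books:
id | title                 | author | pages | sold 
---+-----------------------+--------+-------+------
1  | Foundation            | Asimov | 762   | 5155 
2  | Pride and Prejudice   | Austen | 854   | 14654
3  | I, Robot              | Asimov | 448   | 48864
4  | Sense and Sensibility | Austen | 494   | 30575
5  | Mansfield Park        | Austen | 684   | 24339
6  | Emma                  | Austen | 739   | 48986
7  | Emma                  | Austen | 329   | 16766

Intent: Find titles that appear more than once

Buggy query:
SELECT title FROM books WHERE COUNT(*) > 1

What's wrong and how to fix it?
Bug: WHERE can't reference COUNT(*); aggregates are computed after WHERE

Fix: Group first, then use HAVING for the count condition

Corrected query:
SELECT title FROM books GROUP BY title HAVING COUNT(*) > 1

Result:
title
-----
Emma 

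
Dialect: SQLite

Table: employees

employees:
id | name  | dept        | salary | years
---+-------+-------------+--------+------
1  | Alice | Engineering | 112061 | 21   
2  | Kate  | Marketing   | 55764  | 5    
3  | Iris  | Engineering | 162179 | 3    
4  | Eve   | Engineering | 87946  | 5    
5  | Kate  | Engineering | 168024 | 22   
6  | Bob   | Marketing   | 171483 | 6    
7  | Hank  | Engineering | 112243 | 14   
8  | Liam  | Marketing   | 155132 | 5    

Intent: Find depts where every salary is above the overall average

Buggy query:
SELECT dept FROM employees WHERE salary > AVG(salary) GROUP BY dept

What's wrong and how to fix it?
Bug: AVG() is an aggregate; it can't sit directly in WHERE

Fix: Compute the overall average in a scalar subquery and compare each group's MIN against it in HAVING

Corrected query:
SELECT dept FROM employees GROUP BY dept HAVING MIN(salary) > (SELECT AVG(salary) FROM employees)

Result:
(no rows)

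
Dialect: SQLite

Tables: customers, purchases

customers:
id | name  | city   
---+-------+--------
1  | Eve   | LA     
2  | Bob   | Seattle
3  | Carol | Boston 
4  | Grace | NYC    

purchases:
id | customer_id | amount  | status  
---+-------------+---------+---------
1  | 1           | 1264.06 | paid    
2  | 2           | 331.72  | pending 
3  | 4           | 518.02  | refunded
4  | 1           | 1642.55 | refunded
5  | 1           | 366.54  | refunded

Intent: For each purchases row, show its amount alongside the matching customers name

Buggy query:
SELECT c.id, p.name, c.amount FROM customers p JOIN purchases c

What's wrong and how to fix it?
Bug: Missing join condition: each purchases row is matched to all customers rows instead of just its own

Fix: Specify the join condition linking the foreign key to the parent id

Corrected query:
SELECT c.id, p.name, c.amount FROM customers p JOIN purchases c ON c.customer_id = p.id

Result:
id | name  | amount 
---+-------+--------
1  | Eve   | 1264.06
2  | Bob   | 331.72 
3  | Grace | 518.02 
4  | Eve   | 1642.55
5  | Eve   | 366.54 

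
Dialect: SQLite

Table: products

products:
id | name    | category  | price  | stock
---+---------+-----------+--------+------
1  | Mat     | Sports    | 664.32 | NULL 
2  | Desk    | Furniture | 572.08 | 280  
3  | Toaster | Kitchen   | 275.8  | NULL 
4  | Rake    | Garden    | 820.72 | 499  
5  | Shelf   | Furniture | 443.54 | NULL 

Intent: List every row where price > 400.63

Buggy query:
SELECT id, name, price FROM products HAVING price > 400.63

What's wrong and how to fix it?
Bug: HAVING filters the output of aggregation, but this query has no GROUP BY and no aggregate functions, so SQLite rejects it (HAVING clause on a non-aggregate query); the condition here is per row

Fix: Use WHERE for row-level filtering

Corrected query:
SELECT id, name, price FROM products WHERE price > 400.63

Result:
id | name  | price 
---+-------+-------
1  | Mat   | 664.32
2  | Desk  | 572.08
4  | Rake  | 820.72
5  | Shelf | 443.54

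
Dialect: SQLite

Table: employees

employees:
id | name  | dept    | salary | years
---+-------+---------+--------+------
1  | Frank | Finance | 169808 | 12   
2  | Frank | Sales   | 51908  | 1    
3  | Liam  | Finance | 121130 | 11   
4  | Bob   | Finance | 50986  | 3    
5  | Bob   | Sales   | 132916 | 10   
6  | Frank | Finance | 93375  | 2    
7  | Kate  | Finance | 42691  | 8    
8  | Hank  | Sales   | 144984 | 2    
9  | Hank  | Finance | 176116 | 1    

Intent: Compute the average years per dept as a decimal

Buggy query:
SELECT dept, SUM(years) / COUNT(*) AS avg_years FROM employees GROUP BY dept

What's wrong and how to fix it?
Bug: Both operands are integers, so '/' performs integer division and truncates

Fix: Multiply by 1.0 (or CAST to REAL) to force floating-point division

Corrected query:
SELECT dept, SUM(years) * 1.0 / COUNT(*) AS avg_years FROM employees GROUP BY dept

Result:
dept    | avg_years
--------+----------
Finance | 6.166667 
Sales   | 4.333333 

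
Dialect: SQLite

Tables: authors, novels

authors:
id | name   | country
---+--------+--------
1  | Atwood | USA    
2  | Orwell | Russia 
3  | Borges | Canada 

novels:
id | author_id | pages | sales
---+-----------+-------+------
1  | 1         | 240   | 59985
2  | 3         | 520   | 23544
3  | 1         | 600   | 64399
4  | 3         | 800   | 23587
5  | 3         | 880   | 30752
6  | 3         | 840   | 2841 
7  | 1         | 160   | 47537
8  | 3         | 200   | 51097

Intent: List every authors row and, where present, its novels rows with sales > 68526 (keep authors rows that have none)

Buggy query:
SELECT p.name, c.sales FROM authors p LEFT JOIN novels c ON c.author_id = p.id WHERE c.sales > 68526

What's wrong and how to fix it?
Bug: A WHERE condition on the right-hand table after LEFT JOIN drops unmatched parents

Fix: Put 'c.sales > 68526' in the JOIN's ON clause instead of WHERE

Corrected query:
SELECT p.name, c.sales FROM authors p LEFT JOIN novels c ON c.author_id = p.id AND c.sales > 68526

Result:
name   | sales
-------+------
Atwood | NULL 
Orwell | NULL 
Borges | NULL 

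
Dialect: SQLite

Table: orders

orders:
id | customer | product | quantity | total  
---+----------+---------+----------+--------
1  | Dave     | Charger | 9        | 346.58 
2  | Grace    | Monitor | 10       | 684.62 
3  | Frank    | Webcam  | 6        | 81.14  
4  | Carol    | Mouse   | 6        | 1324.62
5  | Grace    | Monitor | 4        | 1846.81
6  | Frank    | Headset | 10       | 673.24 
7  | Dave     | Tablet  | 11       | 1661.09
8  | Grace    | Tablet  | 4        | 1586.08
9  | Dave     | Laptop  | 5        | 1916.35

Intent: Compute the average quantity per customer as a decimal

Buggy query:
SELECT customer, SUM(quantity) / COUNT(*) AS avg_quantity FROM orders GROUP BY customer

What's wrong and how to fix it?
Bug: SUM(quantity) and COUNT(*) are both integers; the division truncates the fractional part

Fix: Multiply by 1.0 (or CAST to REAL) to force floating-point division

Corrected query:
SELECT customer, SUM(quantity) * 1.0 / COUNT(*) AS avg_quantity FROM orders GROUP BY customer

Result:
customer | avg_quantity
---------+-------------
Carol    | 6           
Dave     | 8.333333    
Frank    | 8           
Grace    | 6           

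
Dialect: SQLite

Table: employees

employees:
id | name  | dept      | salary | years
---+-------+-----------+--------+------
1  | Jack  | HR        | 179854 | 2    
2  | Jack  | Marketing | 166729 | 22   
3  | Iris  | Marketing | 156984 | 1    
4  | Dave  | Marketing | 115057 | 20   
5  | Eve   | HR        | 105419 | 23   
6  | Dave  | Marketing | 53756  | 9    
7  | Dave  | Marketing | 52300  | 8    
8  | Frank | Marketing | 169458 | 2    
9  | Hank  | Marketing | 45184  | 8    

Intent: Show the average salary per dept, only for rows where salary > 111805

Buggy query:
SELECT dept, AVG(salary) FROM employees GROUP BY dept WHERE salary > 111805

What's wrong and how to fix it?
Bug: WHERE cannot follow GROUP BY

Fix: Move the WHERE clause before GROUP BY

Corrected query:
SELECT dept, AVG(salary) FROM employees WHERE salary > 111805 GROUP BY dept

Result:
dept      | AVG(salary)
----------+------------
HR        | 179854     
Marketing | 152057     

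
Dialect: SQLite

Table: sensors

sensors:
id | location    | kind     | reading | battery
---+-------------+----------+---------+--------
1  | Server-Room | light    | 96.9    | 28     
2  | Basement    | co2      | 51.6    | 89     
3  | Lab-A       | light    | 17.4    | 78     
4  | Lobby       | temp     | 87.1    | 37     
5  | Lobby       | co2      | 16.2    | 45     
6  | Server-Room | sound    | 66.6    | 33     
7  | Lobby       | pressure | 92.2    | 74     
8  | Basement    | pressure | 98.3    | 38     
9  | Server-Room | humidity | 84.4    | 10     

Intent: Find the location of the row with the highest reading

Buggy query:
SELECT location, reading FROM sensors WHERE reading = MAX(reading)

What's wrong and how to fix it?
Bug: MAX(reading) is an aggregate and cannot be used directly in WHERE

Fix: Wrap MAX in a scalar subquery so WHERE compares against a single value

Corrected query:
SELECT location, reading FROM sensors WHERE reading = (SELECT MAX(reading) FROM sensors)

Result:
location | reading
---------+--------
Basement | 98.3   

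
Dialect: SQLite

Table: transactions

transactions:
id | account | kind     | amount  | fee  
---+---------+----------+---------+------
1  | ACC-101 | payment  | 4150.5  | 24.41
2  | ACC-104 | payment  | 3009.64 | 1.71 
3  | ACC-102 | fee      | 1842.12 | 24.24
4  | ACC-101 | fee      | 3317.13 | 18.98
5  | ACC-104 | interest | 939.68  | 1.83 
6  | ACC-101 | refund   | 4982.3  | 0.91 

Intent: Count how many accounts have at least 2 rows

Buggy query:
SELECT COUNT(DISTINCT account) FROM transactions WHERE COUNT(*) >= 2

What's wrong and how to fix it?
Bug: COUNT(*) cannot appear in WHERE; the per-group count doesn't exist yet

Fix: Group first with HAVING COUNT(*) >= 2, then COUNT the resulting groups

Corrected query:
SELECT COUNT(*) FROM (SELECT account FROM transactions GROUP BY account HAVING COUNT(*) >= 2)

Result:
COUNT(*)
--------
2       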